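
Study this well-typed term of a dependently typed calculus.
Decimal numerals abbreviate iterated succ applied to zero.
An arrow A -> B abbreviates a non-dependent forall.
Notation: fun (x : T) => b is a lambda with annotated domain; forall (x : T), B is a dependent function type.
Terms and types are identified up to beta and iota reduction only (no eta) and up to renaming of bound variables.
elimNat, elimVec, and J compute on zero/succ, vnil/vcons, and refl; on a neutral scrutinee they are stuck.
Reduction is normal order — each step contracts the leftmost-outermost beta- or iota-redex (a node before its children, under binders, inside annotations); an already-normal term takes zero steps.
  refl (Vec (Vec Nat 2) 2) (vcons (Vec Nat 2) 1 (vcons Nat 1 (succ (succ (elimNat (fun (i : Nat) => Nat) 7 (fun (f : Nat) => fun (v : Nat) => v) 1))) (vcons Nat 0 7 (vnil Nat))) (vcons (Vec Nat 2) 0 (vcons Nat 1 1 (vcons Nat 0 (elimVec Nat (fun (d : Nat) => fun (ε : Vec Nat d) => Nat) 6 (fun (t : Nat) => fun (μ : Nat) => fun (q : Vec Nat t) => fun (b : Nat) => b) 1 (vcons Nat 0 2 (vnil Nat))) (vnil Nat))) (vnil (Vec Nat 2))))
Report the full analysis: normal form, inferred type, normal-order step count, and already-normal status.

normal form:
  refl (Vec (Vec Nat 2) 2) (vcons (Vec Nat 2) 1 (vcons Nat 1 9 (vcons Nat 0 7 (vnil Nat))) (vcons (Vec Nat 2) 0 (vcons Nat 1 1 (vcons Nat 0 6 (vnil Nat))) (vnil (Vec Nat 2))))
type:
  Eq (Vec (Vec Nat 2) 2) (vcons (Vec Nat 2) 1 (vcons Nat 1 9 (vcons Nat 0 7 (vnil Nat))) (vcons (Vec Nat 2) 0 (vcons Nat 1 1 (vcons Nat 0 6 (vnil Nat))) (vnil (Vec Nat 2)))) (vcons (Vec Nat 2) 1 (vcons Nat 1 9 (vcons Nat 0 7 (vnil Nat))) (vcons (Vec Nat 2) 0 (vcons Nat 1 1 (vcons Nat 0 6 (vnil Nat))) (vnil (Vec Nat 2))))
reduction steps (normal order): 10
already normal: no
first redex: an elimNat iota-redex


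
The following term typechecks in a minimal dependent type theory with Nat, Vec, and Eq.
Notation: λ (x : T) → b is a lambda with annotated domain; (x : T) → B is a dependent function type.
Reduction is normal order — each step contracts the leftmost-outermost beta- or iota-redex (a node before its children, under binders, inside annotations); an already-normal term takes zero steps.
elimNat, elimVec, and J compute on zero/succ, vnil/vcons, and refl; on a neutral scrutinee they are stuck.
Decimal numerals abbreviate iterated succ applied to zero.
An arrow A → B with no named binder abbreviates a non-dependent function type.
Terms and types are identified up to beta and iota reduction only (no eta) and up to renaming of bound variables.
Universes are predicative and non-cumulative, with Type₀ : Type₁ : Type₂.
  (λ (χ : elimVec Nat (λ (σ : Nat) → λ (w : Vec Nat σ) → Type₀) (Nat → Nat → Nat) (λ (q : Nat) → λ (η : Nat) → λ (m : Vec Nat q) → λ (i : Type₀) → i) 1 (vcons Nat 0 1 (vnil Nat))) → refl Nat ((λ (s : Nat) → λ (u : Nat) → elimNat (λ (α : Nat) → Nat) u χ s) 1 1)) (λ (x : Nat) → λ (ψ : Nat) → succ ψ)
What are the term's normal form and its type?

normal form:
  refl Nat 2
inferred type:
  Eq Nat 2 2
observation: the term reaches its normal form after 7 normal-order steps.


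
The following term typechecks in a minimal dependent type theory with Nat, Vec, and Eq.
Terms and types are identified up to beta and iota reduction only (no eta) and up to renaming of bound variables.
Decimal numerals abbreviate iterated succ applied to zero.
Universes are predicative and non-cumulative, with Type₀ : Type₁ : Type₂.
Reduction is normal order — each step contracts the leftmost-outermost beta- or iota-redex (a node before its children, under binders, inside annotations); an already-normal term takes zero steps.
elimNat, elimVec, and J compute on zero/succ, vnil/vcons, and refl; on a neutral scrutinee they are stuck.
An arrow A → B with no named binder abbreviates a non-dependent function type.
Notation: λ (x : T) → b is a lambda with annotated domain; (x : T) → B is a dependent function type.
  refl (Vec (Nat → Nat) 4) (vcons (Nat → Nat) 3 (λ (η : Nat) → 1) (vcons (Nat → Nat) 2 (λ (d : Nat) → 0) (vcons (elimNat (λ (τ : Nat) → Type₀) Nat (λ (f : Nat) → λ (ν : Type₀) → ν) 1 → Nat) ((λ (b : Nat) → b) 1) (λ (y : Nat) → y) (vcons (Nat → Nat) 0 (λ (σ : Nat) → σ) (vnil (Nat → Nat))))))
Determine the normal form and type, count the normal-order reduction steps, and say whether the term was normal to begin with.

normal form:
  refl (Vec (Nat → Nat) 4) (vcons (Nat → Nat) 3 (λ (η : Nat) → 1) (vcons (Nat → Nat) 2 (λ (d : Nat) → 0) (vcons (Nat → Nat) 1 (λ (τ : Nat) → τ) (vcons (Nat → Nat) 0 (λ (f : Nat) → f) (vnil (Nat → Nat))))))
the term's type:
  Eq (Vec (Nat → Nat) 4) (vcons (Nat → Nat) 3 (λ (η : Nat) → 1) (vcons (Nat → Nat) 2 (λ (d : Nat) → 0) (vcons (Nat → Nat) 1 (λ (τ : Nat) → τ) (vcons (Nat → Nat) 0 (λ (f : Nat) → f) (vnil (Nat → Nat)))))) (vcons (Nat → Nat) 3 (λ (ν : Nat) → 1) (vcons (Nat → Nat) 2 (λ (b : Nat) → 0) (vcons (Nat → Nat) 1 (λ (y : Nat) → y) (vcons (Nat → Nat) 0 (λ (σ : Nat) → σ) (vnil (Nat → Nat))))))
normal-order step count: 5
started in normal form: no
first redex: an elimNat iota-redex


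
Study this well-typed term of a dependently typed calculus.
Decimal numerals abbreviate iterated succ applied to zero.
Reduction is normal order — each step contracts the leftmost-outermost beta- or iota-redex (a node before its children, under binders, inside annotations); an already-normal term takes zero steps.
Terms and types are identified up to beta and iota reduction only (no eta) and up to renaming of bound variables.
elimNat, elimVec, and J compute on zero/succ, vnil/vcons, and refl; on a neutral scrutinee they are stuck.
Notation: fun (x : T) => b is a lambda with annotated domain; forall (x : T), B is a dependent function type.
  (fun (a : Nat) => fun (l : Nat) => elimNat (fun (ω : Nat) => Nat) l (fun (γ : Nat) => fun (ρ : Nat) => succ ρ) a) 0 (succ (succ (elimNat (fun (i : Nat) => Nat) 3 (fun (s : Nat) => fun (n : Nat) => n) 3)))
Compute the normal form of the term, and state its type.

reduced normal form:
  5
the term's type:
  Nat


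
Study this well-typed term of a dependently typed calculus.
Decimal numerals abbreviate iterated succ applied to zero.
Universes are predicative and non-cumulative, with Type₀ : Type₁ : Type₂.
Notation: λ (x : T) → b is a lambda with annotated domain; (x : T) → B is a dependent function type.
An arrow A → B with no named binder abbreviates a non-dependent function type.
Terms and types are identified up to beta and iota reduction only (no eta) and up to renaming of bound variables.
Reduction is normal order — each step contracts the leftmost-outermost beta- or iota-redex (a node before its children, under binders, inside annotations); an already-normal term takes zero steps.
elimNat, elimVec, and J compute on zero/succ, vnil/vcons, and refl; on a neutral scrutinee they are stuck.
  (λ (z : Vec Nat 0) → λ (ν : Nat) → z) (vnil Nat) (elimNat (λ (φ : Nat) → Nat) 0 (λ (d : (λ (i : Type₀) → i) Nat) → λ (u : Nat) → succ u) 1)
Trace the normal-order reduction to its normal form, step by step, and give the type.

normal-order reduction sequence:
  (λ (z : Vec Nat 0) → λ (ν : Nat) → z) (vnil Nat) (elimNat (λ (φ : Nat) → Nat) 0 (λ (d : (λ (i : Type₀) → i) Nat) → λ (u : Nat) → succ u) 1)
  ~> (λ (z : Nat) → vnil Nat) (elimNat (λ (ν : Nat) → Nat) 0 (λ (φ : (λ (d : Type₀) → d) Nat) → λ (i : Nat) → succ i) 1)
  ~> vnil Nat
the term's type:
  Vec Nat 0


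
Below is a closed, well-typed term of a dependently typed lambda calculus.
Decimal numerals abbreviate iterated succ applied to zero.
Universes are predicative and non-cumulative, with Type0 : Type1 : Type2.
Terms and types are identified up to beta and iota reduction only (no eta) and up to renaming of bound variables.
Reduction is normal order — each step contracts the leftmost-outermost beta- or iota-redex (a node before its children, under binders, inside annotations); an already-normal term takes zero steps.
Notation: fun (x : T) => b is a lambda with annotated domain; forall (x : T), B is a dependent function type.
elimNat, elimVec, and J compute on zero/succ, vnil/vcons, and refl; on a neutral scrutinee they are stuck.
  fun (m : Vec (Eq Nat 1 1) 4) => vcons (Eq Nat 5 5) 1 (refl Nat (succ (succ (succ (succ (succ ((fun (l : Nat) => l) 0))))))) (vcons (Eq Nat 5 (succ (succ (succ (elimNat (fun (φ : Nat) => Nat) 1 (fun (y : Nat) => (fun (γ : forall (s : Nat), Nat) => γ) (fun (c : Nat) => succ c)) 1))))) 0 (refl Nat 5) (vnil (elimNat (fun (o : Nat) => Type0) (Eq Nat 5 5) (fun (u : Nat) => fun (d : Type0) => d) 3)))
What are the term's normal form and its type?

normal form:
  fun (m : Vec (Eq Nat 1 1) 4) => vcons (Eq Nat 5 5) 1 (refl Nat 5) (vcons (Eq Nat 5 5) 0 (refl Nat 5) (vnil (Eq Nat 5 5)))
the term's type:
  forall (m : Vec (Eq Nat 1 1) 4), Vec (Eq Nat 5 5) 2
observation: contracting a beta-redex first, the term normalizes in 16 steps.


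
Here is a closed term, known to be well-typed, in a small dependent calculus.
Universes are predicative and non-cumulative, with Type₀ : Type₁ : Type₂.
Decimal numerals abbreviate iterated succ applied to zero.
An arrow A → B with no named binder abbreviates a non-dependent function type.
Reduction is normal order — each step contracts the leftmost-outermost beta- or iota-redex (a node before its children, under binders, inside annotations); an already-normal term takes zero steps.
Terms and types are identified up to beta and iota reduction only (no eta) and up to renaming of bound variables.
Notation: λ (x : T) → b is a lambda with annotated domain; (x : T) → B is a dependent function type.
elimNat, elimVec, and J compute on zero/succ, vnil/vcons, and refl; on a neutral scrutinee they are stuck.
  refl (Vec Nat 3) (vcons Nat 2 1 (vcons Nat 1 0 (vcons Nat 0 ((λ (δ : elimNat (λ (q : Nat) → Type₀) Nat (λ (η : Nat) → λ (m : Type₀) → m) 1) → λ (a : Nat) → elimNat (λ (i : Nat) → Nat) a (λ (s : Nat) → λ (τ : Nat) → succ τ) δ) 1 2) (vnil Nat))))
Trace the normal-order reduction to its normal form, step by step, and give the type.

normal-order reduction:
  refl (Vec Nat 3) (vcons Nat 2 1 (vcons Nat 1 0 (vcons Nat 0 ((λ (δ : elimNat (λ (q : Nat) → Type₀) Nat (λ (η : Nat) → λ (m : Type₀) → m) 1) → λ (a : Nat) → elimNat (λ (i : Nat) → Nat) a (λ (s : Nat) → λ (τ : Nat) → succ τ) δ) 1 2) (vnil Nat))))
  ~> refl (Vec Nat 3) (vcons Nat 2 1 (vcons Nat 1 0 (vcons Nat 0 ((λ (δ : Nat) → elimNat (λ (q : Nat) → Nat) δ (λ (η : Nat) → λ (m : Nat) → succ m) 1) 2) (vnil Nat))))
  ~> refl (Vec Nat 3) (vcons Nat 2 1 (vcons Nat 1 0 (vcons Nat 0 (elimNat (λ (δ : Nat) → Nat) 2 (λ (q : Nat) → λ (η : Nat) → succ η) 1) (vnil Nat))))
  ~> refl (Vec Nat 3) (vcons Nat 2 1 (vcons Nat 1 0 (vcons Nat 0 ((λ (δ : Nat) → λ (q : Nat) → succ q) 0 (elimNat (λ (η : Nat) → Nat) 2 (λ (m : Nat) → λ (a : Nat) → succ a) 0)) (vnil Nat))))
  ~> refl (Vec Nat 3) (vcons Nat 2 1 (vcons Nat 1 0 (vcons Nat 0 ((λ (δ : Nat) → succ δ) (elimNat (λ (q : Nat) → Nat) 2 (λ (η : Nat) → λ (m : Nat) → succ m) 0)) (vnil Nat))))
  ~> refl (Vec Nat 3) (vcons Nat 2 1 (vcons Nat 1 0 (vcons Nat 0 (succ (elimNat (λ (δ : Nat) → Nat) 2 (λ (q : Nat) → λ (η : Nat) → succ η) 0)) (vnil Nat))))
  ~> refl (Vec Nat 3) (vcons Nat 2 1 (vcons Nat 1 0 (vcons Nat 0 3 (vnil Nat))))
inferred type:
  Eq (Vec Nat 3) (vcons Nat 2 1 (vcons Nat 1 0 (vcons Nat 0 3 (vnil Nat)))) (vcons Nat 2 1 (vcons Nat 1 0 (vcons Nat 0 3 (vnil Nat))))


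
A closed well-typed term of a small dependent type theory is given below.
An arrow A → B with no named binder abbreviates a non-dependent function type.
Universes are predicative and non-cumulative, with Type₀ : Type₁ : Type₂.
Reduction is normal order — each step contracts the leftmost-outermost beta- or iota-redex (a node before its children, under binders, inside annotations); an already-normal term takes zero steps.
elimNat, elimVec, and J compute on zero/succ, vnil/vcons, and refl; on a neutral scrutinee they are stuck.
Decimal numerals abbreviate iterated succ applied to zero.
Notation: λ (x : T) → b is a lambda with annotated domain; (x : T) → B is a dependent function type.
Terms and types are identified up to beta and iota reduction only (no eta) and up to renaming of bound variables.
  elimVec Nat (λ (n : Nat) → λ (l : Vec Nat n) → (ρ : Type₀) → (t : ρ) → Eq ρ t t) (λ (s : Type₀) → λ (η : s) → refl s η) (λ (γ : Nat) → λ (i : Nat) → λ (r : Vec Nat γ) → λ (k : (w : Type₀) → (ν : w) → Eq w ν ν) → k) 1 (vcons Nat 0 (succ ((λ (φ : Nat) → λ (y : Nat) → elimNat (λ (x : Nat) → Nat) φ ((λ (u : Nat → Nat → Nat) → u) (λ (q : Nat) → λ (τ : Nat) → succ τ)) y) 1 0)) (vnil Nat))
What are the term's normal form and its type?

reduced normal form:
  λ (n : Type₀) → λ (l : n) → refl n l
inferred type:
  (n : Type₀) → (l : n) → Eq n l l
observation: reduction starts at an elimVec iota-redex, and 6 normal-order steps reach the normal form.


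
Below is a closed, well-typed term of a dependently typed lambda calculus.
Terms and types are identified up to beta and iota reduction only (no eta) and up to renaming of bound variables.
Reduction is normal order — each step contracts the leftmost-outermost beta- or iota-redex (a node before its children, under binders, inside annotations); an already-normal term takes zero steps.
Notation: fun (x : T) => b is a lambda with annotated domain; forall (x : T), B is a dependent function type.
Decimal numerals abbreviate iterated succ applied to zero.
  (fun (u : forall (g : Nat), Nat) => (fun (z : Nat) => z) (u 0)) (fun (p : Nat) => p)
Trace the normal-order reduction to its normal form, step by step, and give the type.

normal-order reduction:
  (fun (u : forall (g : Nat), Nat) => (fun (z : Nat) => z) (u 0)) (fun (p : Nat) => p)
  ~> (fun (u : Nat) => u) ((fun (g : Nat) => g) 0)
  ~> (fun (u : Nat) => u) 0
  ~> 0
inferred type:
  Nat


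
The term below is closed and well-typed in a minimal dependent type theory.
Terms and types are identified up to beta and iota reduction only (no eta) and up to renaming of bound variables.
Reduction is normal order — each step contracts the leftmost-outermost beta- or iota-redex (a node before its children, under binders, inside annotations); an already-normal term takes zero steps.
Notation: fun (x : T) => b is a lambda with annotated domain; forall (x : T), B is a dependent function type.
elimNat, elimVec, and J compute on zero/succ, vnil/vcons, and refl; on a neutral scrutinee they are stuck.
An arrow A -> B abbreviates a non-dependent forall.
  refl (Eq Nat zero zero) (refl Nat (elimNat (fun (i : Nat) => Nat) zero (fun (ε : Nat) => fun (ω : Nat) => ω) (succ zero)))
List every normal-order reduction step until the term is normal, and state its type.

reduction (normal order):
  refl (Eq Nat zero zero) (refl Nat (elimNat (fun (i : Nat) => Nat) zero (fun (ε : Nat) => fun (ω : Nat) => ω) (succ zero)))
  ~> refl (Eq Nat zero zero) (refl Nat ((fun (i : Nat) => fun (ε : Nat) => ε) zero (elimNat (fun (ω : Nat) => Nat) zero (fun (ν : Nat) => fun (e : Nat) => e) zero)))
  ~> refl (Eq Nat zero zero) (refl Nat ((fun (i : Nat) => i) (elimNat (fun (ε : Nat) => Nat) zero (fun (ω : Nat) => fun (ν : Nat) => ν) zero)))
  ~> refl (Eq Nat zero zero) (refl Nat (elimNat (fun (i : Nat) => Nat) zero (fun (ε : Nat) => fun (ω : Nat) => ω) zero))
  ~> refl (Eq Nat zero zero) (refl Nat zero)
inferred type:
  Eq (Eq Nat zero zero) (refl Nat zero) (refl Nat zero)


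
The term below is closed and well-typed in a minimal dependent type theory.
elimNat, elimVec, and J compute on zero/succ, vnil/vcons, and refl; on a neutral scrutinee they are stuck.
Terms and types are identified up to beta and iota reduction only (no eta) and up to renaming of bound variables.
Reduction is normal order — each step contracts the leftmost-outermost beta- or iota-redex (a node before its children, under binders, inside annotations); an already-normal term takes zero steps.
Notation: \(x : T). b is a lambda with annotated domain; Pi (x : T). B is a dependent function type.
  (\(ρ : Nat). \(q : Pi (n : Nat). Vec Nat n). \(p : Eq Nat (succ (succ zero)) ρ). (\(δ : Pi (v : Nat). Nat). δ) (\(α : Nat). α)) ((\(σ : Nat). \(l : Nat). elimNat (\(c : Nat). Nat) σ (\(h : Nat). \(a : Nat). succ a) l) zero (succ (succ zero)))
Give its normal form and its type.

reduced normal form:
  \(ρ : Pi (q : Nat). Vec Nat q). \(n : Eq Nat (succ (succ zero)) (succ (succ zero))). \(p : Nat). p
inferred type:
  Pi (ρ : Pi (q : Nat). Vec Nat q). Pi (n : Eq Nat (succ (succ zero)) (succ (succ zero))). Pi (p : Nat). Nat
observation: reduction starts at a beta-redex, and 11 normal-order steps reach the normal form.


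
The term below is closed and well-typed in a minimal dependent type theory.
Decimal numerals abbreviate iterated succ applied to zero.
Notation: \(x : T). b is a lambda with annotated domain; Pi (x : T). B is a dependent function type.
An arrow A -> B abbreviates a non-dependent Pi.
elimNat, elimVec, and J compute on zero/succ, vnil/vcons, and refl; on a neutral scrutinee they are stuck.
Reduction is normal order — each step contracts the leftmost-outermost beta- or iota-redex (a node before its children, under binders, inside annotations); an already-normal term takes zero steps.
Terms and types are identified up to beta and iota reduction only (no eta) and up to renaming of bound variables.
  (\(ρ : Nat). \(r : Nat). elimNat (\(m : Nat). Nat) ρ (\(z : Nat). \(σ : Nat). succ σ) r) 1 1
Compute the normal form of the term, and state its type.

reduced normal form:
  2
inferred type:
  Nat
observation: 6 normal-order steps separate the term from its normal form.


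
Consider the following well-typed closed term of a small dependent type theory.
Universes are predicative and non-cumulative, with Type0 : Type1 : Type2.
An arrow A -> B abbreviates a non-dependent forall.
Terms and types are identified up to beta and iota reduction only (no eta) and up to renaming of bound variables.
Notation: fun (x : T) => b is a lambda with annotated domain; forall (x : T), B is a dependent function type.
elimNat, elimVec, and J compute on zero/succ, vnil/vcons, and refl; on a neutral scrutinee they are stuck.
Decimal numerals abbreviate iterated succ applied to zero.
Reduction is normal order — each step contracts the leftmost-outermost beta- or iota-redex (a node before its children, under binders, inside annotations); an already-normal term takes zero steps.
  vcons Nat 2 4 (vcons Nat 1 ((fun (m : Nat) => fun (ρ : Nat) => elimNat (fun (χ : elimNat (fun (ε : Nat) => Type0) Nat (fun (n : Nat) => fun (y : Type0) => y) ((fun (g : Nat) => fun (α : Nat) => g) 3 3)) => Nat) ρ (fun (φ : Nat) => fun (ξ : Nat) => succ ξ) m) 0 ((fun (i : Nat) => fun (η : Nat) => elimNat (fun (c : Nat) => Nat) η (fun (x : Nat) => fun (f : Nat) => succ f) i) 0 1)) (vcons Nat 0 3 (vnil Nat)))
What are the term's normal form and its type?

normal form:
  vcons Nat 2 4 (vcons Nat 1 1 (vcons Nat 0 3 (vnil Nat)))
type:
  Vec Nat 3
observation: normalization takes exactly 6 steps under the normal-order strategy.


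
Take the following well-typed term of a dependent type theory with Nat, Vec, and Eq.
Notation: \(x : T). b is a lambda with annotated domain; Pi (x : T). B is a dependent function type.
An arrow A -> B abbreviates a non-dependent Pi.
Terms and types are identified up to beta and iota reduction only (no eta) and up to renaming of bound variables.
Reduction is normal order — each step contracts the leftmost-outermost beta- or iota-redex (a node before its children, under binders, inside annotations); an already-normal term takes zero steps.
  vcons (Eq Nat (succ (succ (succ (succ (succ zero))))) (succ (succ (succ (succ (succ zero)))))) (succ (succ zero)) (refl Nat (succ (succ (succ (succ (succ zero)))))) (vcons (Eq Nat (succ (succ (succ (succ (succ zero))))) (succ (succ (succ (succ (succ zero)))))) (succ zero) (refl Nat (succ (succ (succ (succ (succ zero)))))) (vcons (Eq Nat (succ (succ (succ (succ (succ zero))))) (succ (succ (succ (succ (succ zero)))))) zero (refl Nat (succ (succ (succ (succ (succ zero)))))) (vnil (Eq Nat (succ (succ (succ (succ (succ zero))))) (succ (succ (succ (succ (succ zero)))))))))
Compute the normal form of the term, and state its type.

reduced normal form:
  vcons (Eq Nat (succ (succ (succ (succ (succ zero))))) (succ (succ (succ (succ (succ zero)))))) (succ (succ zero)) (refl Nat (succ (succ (succ (succ (succ zero)))))) (vcons (Eq Nat (succ (succ (succ (succ (succ zero))))) (succ (succ (succ (succ (succ zero)))))) (succ zero) (refl Nat (succ (succ (succ (succ (succ zero)))))) (vcons (Eq Nat (succ (succ (succ (succ (succ zero))))) (succ (succ (succ (succ (succ zero)))))) zero (refl Nat (succ (succ (succ (succ (succ zero)))))) (vnil (Eq Nat (succ (succ (succ (succ (succ zero))))) (succ (succ (succ (succ (succ zero)))))))))
inferred type:
  Vec (Eq Nat (succ (succ (succ (succ (succ zero))))) (succ (succ (succ (succ (succ zero)))))) (succ (succ (succ zero)))


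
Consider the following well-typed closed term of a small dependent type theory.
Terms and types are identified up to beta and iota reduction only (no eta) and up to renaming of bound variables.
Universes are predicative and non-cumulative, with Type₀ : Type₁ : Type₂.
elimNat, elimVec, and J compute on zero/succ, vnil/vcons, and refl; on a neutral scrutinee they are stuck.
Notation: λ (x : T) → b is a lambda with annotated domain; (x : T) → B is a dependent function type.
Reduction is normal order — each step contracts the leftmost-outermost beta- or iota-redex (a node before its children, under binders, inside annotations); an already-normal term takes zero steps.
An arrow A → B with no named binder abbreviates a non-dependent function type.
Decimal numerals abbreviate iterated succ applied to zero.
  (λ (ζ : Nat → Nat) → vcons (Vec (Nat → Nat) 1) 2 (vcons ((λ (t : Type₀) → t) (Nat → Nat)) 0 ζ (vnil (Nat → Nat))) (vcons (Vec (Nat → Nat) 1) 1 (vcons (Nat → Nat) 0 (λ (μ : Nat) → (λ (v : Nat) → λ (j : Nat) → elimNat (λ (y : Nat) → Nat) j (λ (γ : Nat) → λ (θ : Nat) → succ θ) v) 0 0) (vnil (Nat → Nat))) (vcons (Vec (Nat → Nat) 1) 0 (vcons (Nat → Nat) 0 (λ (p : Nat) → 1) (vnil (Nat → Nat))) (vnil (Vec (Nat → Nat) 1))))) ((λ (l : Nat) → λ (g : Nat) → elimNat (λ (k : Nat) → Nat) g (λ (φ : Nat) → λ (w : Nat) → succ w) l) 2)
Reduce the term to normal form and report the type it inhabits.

resulting normal form:
  vcons (Vec (Nat → Nat) 1) 2 (vcons (Nat → Nat) 0 (λ (ζ : Nat) → succ (succ ζ)) (vnil (Nat → Nat))) (vcons (Vec (Nat → Nat) 1) 1 (vcons (Nat → Nat) 0 (λ (t : Nat) → 0) (vnil (Nat → Nat))) (vcons (Vec (Nat → Nat) 1) 0 (vcons (Nat → Nat) 0 (λ (μ : Nat) → 1) (vnil (Nat → Nat))) (vnil (Vec (Nat → Nat) 1))))
type:
  Vec (Vec (Nat → Nat) 1) 3
observation: reduction starts at a beta-redex, and 13 normal-order steps reach the normal form.


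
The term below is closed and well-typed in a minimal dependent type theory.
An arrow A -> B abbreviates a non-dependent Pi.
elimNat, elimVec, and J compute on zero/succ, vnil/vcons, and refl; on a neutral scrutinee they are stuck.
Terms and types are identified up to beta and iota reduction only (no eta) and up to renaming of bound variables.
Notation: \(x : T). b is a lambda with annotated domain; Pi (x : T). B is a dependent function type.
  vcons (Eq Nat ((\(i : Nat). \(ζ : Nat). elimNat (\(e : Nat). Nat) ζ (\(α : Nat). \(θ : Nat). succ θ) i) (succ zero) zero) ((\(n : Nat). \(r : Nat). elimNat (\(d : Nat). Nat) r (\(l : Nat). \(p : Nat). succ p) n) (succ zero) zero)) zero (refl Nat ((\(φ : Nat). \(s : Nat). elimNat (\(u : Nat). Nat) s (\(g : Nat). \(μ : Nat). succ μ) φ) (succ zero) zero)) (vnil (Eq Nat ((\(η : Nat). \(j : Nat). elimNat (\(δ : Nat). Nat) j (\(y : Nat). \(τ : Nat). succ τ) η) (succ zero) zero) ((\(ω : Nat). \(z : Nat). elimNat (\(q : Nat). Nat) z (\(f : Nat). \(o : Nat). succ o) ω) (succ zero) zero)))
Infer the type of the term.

the term's type:
  Vec (Eq Nat (succ zero) (succ zero)) (succ zero)


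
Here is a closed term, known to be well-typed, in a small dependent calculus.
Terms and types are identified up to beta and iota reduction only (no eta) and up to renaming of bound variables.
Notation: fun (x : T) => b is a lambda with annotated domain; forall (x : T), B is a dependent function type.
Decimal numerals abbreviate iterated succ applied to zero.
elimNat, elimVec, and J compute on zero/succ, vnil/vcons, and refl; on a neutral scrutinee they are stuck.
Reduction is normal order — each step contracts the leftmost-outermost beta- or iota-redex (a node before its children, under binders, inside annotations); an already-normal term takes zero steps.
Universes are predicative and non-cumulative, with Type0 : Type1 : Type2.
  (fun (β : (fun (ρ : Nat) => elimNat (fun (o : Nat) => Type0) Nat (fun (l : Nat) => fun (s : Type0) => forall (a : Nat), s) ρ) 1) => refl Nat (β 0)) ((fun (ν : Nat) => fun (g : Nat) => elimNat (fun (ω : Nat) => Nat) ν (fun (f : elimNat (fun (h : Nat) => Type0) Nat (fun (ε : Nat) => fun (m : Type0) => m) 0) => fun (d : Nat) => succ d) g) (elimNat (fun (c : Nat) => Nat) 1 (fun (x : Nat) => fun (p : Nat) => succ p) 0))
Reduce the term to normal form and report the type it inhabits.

resulting normal form:
  refl Nat 1
type:
  Eq Nat 1 1


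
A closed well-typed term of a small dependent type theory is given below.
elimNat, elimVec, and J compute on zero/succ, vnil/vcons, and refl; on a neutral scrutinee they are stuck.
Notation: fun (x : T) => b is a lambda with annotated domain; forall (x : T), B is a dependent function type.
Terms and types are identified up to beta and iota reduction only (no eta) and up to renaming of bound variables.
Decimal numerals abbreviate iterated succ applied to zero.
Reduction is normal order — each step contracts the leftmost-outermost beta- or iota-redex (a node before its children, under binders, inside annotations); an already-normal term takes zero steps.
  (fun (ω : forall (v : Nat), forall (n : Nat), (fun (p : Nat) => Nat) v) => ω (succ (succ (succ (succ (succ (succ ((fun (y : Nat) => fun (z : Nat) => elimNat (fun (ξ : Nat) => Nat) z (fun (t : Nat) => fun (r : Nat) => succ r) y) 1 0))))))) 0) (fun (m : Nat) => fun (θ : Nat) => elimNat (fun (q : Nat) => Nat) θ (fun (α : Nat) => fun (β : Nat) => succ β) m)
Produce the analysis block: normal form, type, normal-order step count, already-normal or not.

reduced normal form:
  7
the term's type:
  Nat
normal-order step count: 31
started in normal form: no
first redex: a beta-redex


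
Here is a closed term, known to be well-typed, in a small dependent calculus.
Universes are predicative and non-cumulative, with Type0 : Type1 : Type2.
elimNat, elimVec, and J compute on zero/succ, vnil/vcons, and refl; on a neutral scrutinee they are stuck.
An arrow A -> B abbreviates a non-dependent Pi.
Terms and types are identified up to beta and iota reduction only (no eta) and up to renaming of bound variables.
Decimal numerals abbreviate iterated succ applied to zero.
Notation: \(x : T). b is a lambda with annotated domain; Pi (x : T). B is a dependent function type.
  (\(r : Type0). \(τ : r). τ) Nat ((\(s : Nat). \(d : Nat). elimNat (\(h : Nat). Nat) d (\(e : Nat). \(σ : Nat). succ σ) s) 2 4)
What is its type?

the term's type:
  Nat


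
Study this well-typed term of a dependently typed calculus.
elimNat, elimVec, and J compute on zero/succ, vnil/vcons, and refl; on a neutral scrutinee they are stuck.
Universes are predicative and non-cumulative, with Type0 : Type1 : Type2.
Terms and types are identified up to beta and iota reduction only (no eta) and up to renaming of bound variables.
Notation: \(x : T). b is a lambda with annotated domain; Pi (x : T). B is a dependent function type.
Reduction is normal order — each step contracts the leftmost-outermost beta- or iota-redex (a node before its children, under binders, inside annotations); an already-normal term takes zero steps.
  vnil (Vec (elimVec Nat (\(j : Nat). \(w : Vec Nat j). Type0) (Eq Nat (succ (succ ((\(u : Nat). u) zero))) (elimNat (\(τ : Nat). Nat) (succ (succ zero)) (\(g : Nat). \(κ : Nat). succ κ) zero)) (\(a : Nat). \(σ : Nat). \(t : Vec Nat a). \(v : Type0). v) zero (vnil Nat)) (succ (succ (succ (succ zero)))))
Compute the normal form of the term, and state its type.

reduced normal form:
  vnil (Vec (Eq Nat (succ (succ zero)) (succ (succ zero))) (succ (succ (succ (succ zero)))))
the term's type:
  Vec (Vec (Eq Nat (succ (succ zero)) (succ (succ zero))) (succ (succ (succ (succ zero))))) zero
observation: 3 normal-order steps separate the term from its normal form.


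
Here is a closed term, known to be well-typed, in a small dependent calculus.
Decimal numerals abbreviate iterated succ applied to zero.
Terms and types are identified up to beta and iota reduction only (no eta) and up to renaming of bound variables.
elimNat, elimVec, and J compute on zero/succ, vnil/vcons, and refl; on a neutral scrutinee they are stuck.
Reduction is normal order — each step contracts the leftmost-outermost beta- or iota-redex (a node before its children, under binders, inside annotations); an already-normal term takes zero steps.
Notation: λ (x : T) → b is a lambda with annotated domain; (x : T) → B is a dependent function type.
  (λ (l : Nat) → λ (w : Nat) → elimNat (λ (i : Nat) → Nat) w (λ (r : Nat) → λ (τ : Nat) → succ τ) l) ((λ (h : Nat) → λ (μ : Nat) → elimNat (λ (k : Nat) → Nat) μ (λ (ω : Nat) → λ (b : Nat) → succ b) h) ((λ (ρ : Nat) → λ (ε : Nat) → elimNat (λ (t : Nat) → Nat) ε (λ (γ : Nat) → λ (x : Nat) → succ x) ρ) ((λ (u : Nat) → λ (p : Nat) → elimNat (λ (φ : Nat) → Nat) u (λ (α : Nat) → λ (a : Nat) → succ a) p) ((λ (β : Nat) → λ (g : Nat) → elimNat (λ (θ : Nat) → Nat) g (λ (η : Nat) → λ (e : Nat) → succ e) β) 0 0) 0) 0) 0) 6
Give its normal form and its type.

normal form:
  6
type:
  Nat
observation: reduction starts at a beta-redex, and 15 normal-order steps reach the normal form.


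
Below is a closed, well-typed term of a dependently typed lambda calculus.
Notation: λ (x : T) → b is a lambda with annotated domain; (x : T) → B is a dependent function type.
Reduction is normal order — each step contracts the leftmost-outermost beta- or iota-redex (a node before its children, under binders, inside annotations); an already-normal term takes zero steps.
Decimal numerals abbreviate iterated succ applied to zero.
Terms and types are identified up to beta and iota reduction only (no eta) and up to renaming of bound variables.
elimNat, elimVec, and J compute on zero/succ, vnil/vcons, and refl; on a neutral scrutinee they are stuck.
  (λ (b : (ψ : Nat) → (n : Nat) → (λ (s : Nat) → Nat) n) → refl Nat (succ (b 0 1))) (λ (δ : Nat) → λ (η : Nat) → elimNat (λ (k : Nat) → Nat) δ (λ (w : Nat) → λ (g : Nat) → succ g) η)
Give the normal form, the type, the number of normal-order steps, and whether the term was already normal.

resulting normal form:
  refl Nat 2
inferred type:
  Eq Nat 2 2
steps to reach normal form (normal order): 7
started in normal form: no
first contracted redex: a beta-redex


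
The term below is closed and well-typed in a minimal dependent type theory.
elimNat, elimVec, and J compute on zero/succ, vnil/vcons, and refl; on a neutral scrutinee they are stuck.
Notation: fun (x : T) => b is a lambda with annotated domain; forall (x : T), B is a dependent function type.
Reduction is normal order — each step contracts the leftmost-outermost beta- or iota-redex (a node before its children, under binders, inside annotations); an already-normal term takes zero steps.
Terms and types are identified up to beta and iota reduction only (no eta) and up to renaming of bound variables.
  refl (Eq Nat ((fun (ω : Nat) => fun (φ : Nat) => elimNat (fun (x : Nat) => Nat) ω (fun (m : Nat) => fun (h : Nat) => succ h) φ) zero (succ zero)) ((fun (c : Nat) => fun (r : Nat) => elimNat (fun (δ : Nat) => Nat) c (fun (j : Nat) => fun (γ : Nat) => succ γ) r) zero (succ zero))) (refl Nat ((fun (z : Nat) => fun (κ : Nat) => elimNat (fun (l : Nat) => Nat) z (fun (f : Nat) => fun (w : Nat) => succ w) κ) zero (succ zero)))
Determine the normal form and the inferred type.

normal form:
  refl (Eq Nat (succ zero) (succ zero)) (refl Nat (succ zero))
type:
  Eq (Eq Nat (succ zero) (succ zero)) (refl Nat (succ zero)) (refl Nat (succ zero))


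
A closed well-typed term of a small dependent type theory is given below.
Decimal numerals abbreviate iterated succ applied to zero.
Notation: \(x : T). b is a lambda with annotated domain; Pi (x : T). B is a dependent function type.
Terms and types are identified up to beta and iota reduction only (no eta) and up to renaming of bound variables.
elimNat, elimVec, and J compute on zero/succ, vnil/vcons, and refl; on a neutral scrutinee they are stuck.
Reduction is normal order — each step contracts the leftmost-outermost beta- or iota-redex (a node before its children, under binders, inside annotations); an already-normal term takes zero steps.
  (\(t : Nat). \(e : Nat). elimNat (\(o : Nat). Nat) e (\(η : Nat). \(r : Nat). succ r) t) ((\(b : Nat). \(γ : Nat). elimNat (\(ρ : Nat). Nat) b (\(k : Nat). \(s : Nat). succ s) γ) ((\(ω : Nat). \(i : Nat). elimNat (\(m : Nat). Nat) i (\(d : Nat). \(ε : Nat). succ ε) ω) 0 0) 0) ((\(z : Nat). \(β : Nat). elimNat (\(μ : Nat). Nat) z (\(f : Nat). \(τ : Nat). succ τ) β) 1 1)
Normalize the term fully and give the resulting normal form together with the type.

resulting normal form:
  2
type:
  Nat
observation: contracting a beta-redex first, the term normalizes in 15 steps.


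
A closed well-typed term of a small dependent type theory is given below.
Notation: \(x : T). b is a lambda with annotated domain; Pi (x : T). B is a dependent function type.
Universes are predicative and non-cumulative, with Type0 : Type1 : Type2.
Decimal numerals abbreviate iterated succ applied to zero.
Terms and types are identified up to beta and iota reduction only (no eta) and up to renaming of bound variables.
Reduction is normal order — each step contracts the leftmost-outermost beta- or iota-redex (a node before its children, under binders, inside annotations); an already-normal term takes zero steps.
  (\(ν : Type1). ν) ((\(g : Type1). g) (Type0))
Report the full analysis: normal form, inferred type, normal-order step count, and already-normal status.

normal form:
  Type0
the term's type:
  Type1
reduction steps (normal order): 2
started in normal form: no
first redex: a beta-redex


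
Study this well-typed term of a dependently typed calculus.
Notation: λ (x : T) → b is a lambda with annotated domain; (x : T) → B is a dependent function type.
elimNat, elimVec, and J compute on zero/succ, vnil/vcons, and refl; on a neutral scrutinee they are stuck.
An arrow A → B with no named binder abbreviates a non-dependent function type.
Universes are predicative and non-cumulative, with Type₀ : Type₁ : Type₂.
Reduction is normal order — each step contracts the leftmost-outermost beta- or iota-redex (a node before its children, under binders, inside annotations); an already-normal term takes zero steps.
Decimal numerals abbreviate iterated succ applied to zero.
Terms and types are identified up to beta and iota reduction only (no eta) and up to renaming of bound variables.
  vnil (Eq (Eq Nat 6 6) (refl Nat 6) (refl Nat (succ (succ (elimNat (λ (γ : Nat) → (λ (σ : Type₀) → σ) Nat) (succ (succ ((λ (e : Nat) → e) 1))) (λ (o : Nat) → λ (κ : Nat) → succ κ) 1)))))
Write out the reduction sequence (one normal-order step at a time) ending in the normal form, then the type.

normal-order reduction:
  vnil (Eq (Eq Nat 6 6) (refl Nat 6) (refl Nat (succ (succ (elimNat (λ (γ : Nat) → (λ (σ : Type₀) → σ) Nat) (succ (succ ((λ (e : Nat) → e) 1))) (λ (o : Nat) → λ (κ : Nat) → succ κ) 1)))))
  ~> vnil (Eq (Eq Nat 6 6) (refl Nat 6) (refl Nat (succ (succ ((λ (γ : Nat) → λ (σ : Nat) → succ σ) 0 (elimNat (λ (e : Nat) → (λ (o : Type₀) → o) Nat) (succ (succ ((λ (κ : Nat) → κ) 1))) (λ (r : Nat) → λ (h : Nat) → succ h) 0))))))
  ~> vnil (Eq (Eq Nat 6 6) (refl Nat 6) (refl Nat (succ (succ ((λ (γ : Nat) → succ γ) (elimNat (λ (σ : Nat) → (λ (e : Type₀) → e) Nat) (succ (succ ((λ (o : Nat) → o) 1))) (λ (κ : Nat) → λ (r : Nat) → succ r) 0))))))
  ~> vnil (Eq (Eq Nat 6 6) (refl Nat 6) (refl Nat (succ (succ (succ (elimNat (λ (γ : Nat) → (λ (σ : Type₀) → σ) Nat) (succ (succ ((λ (e : Nat) → e) 1))) (λ (o : Nat) → λ (κ : Nat) → succ κ) 0))))))
  ~> vnil (Eq (Eq Nat 6 6) (refl Nat 6) (refl Nat (succ (succ (succ (succ (succ ((λ (γ : Nat) → γ) 1))))))))
  ~> vnil (Eq (Eq Nat 6 6) (refl Nat 6) (refl Nat 6))
inferred type:
  Vec (Eq (Eq Nat 6 6) (refl Nat 6) (refl Nat 6)) 0


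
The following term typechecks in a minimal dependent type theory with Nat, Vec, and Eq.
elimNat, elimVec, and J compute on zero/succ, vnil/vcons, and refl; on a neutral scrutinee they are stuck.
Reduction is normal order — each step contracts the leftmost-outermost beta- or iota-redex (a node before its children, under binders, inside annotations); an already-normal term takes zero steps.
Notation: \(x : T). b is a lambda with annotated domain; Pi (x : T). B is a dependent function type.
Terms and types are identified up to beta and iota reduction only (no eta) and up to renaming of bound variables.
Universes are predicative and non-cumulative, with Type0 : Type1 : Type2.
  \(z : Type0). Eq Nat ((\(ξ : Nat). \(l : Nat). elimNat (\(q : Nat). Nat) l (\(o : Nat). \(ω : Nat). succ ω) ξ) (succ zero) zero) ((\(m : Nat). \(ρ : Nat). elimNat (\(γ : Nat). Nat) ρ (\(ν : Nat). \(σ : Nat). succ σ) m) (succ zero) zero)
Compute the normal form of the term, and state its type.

normal form:
  \(z : Type0). Eq Nat (succ zero) (succ zero)
type:
  Pi (z : Type0). Type0
observation: 12 normal-order steps separate the term from its normal form.


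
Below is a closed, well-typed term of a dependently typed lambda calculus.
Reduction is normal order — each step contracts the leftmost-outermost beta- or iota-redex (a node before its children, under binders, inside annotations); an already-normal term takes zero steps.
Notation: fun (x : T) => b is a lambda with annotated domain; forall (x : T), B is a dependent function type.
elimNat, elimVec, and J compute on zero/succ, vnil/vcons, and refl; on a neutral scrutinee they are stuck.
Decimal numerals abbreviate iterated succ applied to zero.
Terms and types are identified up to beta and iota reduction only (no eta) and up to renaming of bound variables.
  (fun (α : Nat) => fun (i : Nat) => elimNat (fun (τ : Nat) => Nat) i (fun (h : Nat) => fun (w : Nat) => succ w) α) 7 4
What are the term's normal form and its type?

normal form:
  11
the term's type:
  Nat
observation: normalization takes exactly 24 steps under the normal-order strategy.


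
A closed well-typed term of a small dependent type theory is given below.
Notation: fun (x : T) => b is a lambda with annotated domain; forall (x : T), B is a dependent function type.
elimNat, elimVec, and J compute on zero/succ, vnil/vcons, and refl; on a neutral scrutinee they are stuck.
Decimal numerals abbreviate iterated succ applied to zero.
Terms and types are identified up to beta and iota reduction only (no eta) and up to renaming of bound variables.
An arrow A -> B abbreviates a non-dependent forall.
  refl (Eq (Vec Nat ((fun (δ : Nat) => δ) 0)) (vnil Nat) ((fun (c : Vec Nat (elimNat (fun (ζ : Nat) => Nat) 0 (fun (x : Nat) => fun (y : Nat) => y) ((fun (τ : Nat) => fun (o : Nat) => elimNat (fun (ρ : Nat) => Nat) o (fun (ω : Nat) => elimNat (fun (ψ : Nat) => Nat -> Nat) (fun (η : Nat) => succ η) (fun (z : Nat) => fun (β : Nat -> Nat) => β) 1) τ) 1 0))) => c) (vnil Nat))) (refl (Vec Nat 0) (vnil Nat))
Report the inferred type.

the term's type:
  Eq (Eq (Vec Nat 0) (vnil Nat) (vnil Nat)) (refl (Vec Nat 0) (vnil Nat)) (refl (Vec Nat 0) (vnil Nat))
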